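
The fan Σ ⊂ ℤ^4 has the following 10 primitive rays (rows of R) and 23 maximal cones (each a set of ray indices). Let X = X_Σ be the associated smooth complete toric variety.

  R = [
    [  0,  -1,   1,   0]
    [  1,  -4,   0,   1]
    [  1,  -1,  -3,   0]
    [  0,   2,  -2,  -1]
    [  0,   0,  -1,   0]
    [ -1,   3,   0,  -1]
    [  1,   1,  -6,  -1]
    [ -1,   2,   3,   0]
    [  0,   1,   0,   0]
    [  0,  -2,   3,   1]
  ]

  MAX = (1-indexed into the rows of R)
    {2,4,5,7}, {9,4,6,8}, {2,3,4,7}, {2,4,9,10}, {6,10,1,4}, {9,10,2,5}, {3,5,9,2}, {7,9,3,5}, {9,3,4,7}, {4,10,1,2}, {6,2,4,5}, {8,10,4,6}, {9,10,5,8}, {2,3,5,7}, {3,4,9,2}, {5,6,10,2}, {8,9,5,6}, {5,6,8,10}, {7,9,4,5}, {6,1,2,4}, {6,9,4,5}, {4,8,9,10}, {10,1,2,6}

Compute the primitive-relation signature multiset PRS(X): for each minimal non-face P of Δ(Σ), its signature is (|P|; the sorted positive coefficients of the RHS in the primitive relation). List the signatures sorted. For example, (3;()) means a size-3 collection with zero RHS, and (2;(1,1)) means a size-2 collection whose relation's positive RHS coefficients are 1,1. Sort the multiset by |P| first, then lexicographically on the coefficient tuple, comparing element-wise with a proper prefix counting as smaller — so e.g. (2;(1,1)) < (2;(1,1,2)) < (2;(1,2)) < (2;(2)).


Δ(Σ) — 10 vertices, 20 min non-faces:

  • {2,8}:  v_{2} + v_{8} = v_{10} — sig = (2;(1))
  • {3,8}:  v_{3} + v_{8} = v_{9} — sig = (2;(1))
  • {7,10}:  v_{7} + v_{10} = v_{3} — sig = (2;(1))
  • {1,3}:  v_{1} + v_{3} = v_{2} + v_{4} — sig = (2;(1,1))
  • {1,5}:  v_{1} + v_{5} = v_{2} + v_{6} — sig = (2;(1,1))
  • {1,9}:  v_{1} + v_{9} = v_{4} + v_{10} — sig = (2;(1,1))
  • {3,6}:  v_{3} + v_{6} = v_{4} + v_{5} — sig = (2;(1,1))
  • {3,10}:  v_{3} + v_{10} = v_{2} + v_{9} — sig = (2;(1,1))
  • {7,8}:  v_{7} + v_{8} = v_{4} + v_{5} + v_{9} — sig = (2;(1,1,1))
  • {1,7}:  v_{1} + v_{7} = v_{2} + 2·v_{4} + v_{5} — sig = (2;(1,1,2))
  • {1,8}:  v_{1} + v_{8} = v_{4} + v_{6} + 2·v_{10} — sig = (2;(1,1,2))
  • {6,7}:  v_{6} + v_{7} = 2·v_{4} + 2·v_{5} — sig = (2;(2,2))
  • {2,6,9}:  v_{2} + v_{6} + v_{9} = 0 — sig = (3;())
  • {4,5,10}:  v_{4} + v_{5} + v_{10} = 0 — sig = (3;())
  • {3,4,5}:  v_{3} + v_{4} + v_{5} = v_{7} — sig = (3;(1))
  • {6,9,10}:  v_{6} + v_{9} + v_{10} = v_{8} — sig = (3;(1))
  • {4,5,8}:  v_{4} + v_{5} + v_{8} = v_{6} + v_{9} — sig = (3;(1,1))
  • {2,7,9}:  v_{2} + v_{7} + v_{9} = 2·v_{3} — sig = (3;(2))
  • {2,4,5,9}:  v_{2} + v_{4} + v_{5} + v_{9} = v_{3} — sig = (4;(1))
  • {2,4,6,10}:  v_{2} + v_{4} + v_{6} + v_{10} = v_{1} — sig = (4;(1))

Hence PRS(X_Σ) =
{ (2;(1)) ×3,  (2;(1,1)) ×5,  (2;(1,1,1)),  (2;(1,1,2)) ×2,  (2;(2,2)),  (3;()) ×2,  (3;(1)) ×2,  (3;(1,1)),  (3;(2)),  (4;(1)) ×2 }


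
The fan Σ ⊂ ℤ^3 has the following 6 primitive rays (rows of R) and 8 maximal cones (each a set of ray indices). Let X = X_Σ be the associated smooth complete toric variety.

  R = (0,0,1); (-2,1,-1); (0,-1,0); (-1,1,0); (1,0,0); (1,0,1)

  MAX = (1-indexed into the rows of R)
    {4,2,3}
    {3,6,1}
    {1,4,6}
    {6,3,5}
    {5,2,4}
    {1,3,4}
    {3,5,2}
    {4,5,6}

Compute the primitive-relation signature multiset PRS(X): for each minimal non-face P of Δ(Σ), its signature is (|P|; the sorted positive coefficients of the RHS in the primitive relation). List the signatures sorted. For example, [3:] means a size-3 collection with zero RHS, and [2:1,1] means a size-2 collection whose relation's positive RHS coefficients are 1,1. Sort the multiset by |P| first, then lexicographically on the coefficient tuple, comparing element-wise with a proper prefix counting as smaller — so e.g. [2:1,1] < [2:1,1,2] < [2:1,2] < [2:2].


5 minimal non-faces of Δ(Σ) (on 6 rays):

  P = {1,5}:  v_{1} + v_{5} = v_{6}  →  sig = [2:1]
  P = {2,6}:  v_{2} + v_{6} = v_{4}  →  sig = [2:1]
  P = {1,2}:  v_{1} + v_{2} = v_{3} + 2·v_{4}  →  sig = [2:1,2]
  P = {3,4,5}:  v_{3} + v_{4} + v_{5} = 0  →  sig = [3:]
  P = {3,4,6}:  v_{3} + v_{4} + v_{6} = v_{1}  →  sig = [3:1]

Signatures (|P|; sorted positive RHS coefficients), sorted:
{ [2:1] ×2,  [2:1,2],  [3:],  [3:1] }


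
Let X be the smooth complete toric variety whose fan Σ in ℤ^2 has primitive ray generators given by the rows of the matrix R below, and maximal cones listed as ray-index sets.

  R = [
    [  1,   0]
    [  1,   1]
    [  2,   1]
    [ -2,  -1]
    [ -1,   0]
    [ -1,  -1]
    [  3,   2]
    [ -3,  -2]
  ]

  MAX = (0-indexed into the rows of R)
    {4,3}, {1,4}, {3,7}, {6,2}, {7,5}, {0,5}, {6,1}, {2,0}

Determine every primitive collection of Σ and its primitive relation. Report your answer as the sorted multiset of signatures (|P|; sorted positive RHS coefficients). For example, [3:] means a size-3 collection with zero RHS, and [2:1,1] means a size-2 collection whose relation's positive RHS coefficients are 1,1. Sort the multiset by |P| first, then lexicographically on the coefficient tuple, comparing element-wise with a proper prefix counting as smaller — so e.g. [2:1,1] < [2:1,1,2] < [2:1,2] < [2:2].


Minimal non-faces — 20 found among 8 rays, 8 max cones:

  P = {0,4}:  v_{0} + v_{4} = 0 — sig = [2:]
  P = {1,5}:  v_{1} + v_{5} = 0 — sig = [2:]
  P = {2,3}:  v_{2} + v_{3} = 0 — sig = [2:]
  P = {6,7}:  v_{6} + v_{7} = 0 — sig = [2:]
  P = {0,1}:  v_{0} + v_{1} = v_{2} — sig = [2:1]
  P = {0,3}:  v_{0} + v_{3} = v_{5} — sig = [2:1]
  P = {1,2}:  v_{1} + v_{2} = v_{6} — sig = [2:1]
  P = {1,3}:  v_{1} + v_{3} = v_{4} — sig = [2:1]
  P = {1,7}:  v_{1} + v_{7} = v_{3} — sig = [2:1]
  P = {2,4}:  v_{2} + v_{4} = v_{1} — sig = [2:1]
  P = {2,5}:  v_{2} + v_{5} = v_{0} — sig = [2:1]
  P = {2,7}:  v_{2} + v_{7} = v_{5} — sig = [2:1]
  P = {3,5}:  v_{3} + v_{5} = v_{7} — sig = [2:1]
  P = {3,6}:  v_{3} + v_{6} = v_{1} — sig = [2:1]
  P = {4,5}:  v_{4} + v_{5} = v_{3} — sig = [2:1]
  P = {5,6}:  v_{5} + v_{6} = v_{2} — sig = [2:1]
  P = {0,6}:  v_{0} + v_{6} = 2·v_{2} — sig = [2:2]
  P = {0,7}:  v_{0} + v_{7} = 2·v_{5} — sig = [2:2]
  P = {4,6}:  v_{4} + v_{6} = 2·v_{1} — sig = [2:2]
  P = {4,7}:  v_{4} + v_{7} = 2·v_{3} — sig = [2:2]

Hence PRS(X_Σ) =
{ [2:] ×4,  [2:1] ×12,  [2:2] ×4 }


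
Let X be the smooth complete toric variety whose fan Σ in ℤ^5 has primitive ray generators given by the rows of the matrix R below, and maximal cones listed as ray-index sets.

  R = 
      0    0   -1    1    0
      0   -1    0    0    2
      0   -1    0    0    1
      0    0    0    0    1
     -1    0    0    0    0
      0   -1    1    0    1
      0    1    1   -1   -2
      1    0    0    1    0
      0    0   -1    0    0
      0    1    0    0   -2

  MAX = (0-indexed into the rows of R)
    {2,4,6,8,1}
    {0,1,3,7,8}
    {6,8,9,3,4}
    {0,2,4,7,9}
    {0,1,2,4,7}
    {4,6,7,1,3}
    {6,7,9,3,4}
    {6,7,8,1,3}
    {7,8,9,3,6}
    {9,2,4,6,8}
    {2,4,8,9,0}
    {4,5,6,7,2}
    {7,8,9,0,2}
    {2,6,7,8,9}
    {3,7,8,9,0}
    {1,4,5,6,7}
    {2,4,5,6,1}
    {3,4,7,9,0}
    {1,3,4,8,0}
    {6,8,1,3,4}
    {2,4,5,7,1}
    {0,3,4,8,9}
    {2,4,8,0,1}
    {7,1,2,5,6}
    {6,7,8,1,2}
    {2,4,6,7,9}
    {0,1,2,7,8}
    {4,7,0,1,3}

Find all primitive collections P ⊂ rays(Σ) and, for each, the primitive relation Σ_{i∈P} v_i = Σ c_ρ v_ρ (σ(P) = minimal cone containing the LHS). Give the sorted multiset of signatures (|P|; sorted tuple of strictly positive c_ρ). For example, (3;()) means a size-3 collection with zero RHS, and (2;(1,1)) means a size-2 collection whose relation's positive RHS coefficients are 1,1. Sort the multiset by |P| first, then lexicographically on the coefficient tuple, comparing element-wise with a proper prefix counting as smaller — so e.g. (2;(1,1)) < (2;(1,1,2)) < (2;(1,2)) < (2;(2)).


Primitive collections (9):

  {1,9}:  v_{1} + v_{9} = 0  ⟹  sig = (2;())
  {0,6}:  v_{0} + v_{6} = v_{9}  ⟹  sig = (2;(1))
  {2,3}:  v_{2} + v_{3} = v_{1}  ⟹  sig = (2;(1))
  {5,8}:  v_{5} + v_{8} = v_{2}  ⟹  sig = (2;(1))
  {0,5}:  v_{0} + v_{5} = v_{2} + v_{4} + v_{7}  ⟹  sig = (2;(1,1,1))
  {5,9}:  v_{5} + v_{9} = v_{2} + v_{4} + v_{6} + v_{7}  ⟹  sig = (2;(1,1,1,1))
  {3,5}:  v_{3} + v_{5} = 2·v_{1} + v_{4} + v_{6} + v_{7}  ⟹  sig = (2;(1,1,1,2))
  {4,7,8}:  v_{4} + v_{7} + v_{8} = v_{0}  ⟹  sig = (3;(1))
  {1,2,4,6,7}:  v_{1} + v_{2} + v_{4} + v_{6} + v_{7} = v_{5}  ⟹  sig = (5;(1))

Hence PRS(X_Σ) =
[(2;()), (2;(1)), (2;(1)), (2;(1)), (2;(1,1,1)), (2;(1,1,1,1)), (2;(1,1,1,2)), (3;(1)), (5;(1))]


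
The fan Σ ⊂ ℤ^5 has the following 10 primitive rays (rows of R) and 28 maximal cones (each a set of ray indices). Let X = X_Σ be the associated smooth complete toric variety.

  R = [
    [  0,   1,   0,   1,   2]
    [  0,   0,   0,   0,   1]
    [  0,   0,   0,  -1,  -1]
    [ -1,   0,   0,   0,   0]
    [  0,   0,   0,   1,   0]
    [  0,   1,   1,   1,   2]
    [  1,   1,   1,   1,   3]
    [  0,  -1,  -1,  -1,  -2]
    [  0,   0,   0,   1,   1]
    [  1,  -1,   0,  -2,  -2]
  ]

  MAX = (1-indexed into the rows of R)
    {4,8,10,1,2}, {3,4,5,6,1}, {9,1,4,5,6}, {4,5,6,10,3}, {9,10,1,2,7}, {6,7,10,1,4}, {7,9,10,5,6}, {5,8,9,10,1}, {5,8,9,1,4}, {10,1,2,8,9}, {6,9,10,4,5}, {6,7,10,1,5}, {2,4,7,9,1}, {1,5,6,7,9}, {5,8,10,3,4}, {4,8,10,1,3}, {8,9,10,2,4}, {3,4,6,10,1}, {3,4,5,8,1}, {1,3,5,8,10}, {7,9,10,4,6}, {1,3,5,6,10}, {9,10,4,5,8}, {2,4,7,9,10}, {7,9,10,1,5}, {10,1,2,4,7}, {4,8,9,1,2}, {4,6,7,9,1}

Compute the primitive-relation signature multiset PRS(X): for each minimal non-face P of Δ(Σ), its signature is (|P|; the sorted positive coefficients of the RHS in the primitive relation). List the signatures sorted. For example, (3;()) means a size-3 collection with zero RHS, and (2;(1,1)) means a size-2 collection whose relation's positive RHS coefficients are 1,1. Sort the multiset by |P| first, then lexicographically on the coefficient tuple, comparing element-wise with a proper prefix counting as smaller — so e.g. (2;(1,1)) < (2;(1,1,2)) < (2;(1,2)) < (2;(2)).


Δ(Σ) — 10 vertices, 11 min non-faces:

  • {3,9}:  v_{3} + v_{9} = 0 ; sig = (2;())
  • {6,8}:  v_{6} + v_{8} = 0 ; sig = (2;())
  • {2,5}:  v_{2} + v_{5} = v_{9} ; sig = (2;(1))
  • {2,6}:  v_{2} + v_{6} = v_{4} + v_{7} ; sig = (2;(1,1))
  • {2,3}:  v_{2} + v_{3} = v_{1} + v_{4} + v_{10} ; sig = (2;(1,1,1))
  • {3,7}:  v_{3} + v_{7} = v_{1} + v_{6} + v_{10} ; sig = (2;(1,1,1))
  • {7,8}:  v_{7} + v_{8} = v_{1} + v_{9} + v_{10} ; sig = (2;(1,1,1))
  • {4,5,7}:  v_{4} + v_{5} + v_{7} = v_{6} + v_{9} ; sig = (3;(1,1))
  • {1,4,5,10}:  v_{1} + v_{4} + v_{5} + v_{10} = 0 ; sig = (4;())
  • {1,4,9,10}:  v_{1} + v_{4} + v_{9} + v_{10} = v_{2} ; sig = (4;(1))
  • {1,6,9,10}:  v_{1} + v_{6} + v_{9} + v_{10} = v_{7} ; sig = (4;(1))

Signatures (|P|; sorted positive RHS coefficients), sorted:
    (2;())
    (2;())
    (2;(1))
    (2;(1,1))
    (2;(1,1,1))
    (2;(1,1,1))
    (2;(1,1,1))
    (3;(1,1))
    (4;())
    (4;(1))
    (4;(1))


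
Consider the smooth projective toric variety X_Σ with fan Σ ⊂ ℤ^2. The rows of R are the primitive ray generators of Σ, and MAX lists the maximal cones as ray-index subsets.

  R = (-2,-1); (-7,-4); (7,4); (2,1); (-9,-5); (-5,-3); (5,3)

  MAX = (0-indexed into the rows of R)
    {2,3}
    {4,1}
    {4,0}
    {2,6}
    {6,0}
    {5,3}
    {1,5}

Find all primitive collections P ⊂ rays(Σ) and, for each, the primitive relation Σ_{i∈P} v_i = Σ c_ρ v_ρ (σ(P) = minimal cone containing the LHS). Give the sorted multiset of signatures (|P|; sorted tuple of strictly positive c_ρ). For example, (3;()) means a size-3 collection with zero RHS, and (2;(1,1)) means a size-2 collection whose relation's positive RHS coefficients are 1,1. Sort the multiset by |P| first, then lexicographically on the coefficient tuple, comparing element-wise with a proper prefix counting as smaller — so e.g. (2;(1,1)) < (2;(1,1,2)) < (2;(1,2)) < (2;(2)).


|primitive collections| = 14. Relations:

  P={0,3}:  v_{0} + v_{3} = 0  so sig = (2;())
  P={1,2}:  v_{1} + v_{2} = 0  so sig = (2;())
  P={5,6}:  v_{5} + v_{6} = 0  so sig = (2;())
  P={0,1}:  v_{0} + v_{1} = v_{4}  so sig = (2;(1))
  P={0,2}:  v_{0} + v_{2} = v_{6}  so sig = (2;(1))
  P={0,5}:  v_{0} + v_{5} = v_{1}  so sig = (2;(1))
  P={1,3}:  v_{1} + v_{3} = v_{5}  so sig = (2;(1))
  P={1,6}:  v_{1} + v_{6} = v_{0}  so sig = (2;(1))
  P={2,4}:  v_{2} + v_{4} = v_{0}  so sig = (2;(1))
  P={2,5}:  v_{2} + v_{5} = v_{3}  so sig = (2;(1))
  P={3,4}:  v_{3} + v_{4} = v_{1}  so sig = (2;(1))
  P={3,6}:  v_{3} + v_{6} = v_{2}  so sig = (2;(1))
  P={4,5}:  v_{4} + v_{5} = 2·v_{1}  so sig = (2;(2))
  P={4,6}:  v_{4} + v_{6} = 2·v_{0}  so sig = (2;(2))

Sorted signature multiset PRS(X):
    |P|=2: 14 collections, coeffs (), (), (), (1), (1), (1), (1), (1), (1), (1), (1), (1), (2), (2)


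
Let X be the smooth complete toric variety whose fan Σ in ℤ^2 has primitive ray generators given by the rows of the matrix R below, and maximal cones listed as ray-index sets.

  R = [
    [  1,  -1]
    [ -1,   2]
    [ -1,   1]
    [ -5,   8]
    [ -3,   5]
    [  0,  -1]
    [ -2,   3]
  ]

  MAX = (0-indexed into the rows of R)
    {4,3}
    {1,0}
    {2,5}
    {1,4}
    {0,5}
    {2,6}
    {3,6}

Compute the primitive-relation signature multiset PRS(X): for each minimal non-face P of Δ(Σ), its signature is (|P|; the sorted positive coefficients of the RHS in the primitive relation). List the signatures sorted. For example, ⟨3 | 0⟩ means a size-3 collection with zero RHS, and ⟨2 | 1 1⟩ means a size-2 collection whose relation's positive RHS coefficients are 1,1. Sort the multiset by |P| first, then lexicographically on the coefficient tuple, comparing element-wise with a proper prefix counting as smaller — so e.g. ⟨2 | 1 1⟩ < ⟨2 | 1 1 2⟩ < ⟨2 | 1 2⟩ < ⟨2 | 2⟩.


14 collections generate NE(X_Σ); each relation:

  {0,2}:  v_{0} + v_{2} = 0 — sig = ⟨2 | 0⟩
  {0,6}:  v_{0} + v_{6} = v_{1} — sig = ⟨2 | 1⟩
  {1,2}:  v_{1} + v_{2} = v_{6} — sig = ⟨2 | 1⟩
  {1,5}:  v_{1} + v_{5} = v_{2} — sig = ⟨2 | 1⟩
  {1,6}:  v_{1} + v_{6} = v_{4} — sig = ⟨2 | 1⟩
  {4,6}:  v_{4} + v_{6} = v_{3} — sig = ⟨2 | 1⟩
  {0,3}:  v_{0} + v_{3} = v_{1} + v_{4} — sig = ⟨2 | 1 1⟩
  {4,5}:  v_{4} + v_{5} = v_{2} + v_{6} — sig = ⟨2 | 1 1⟩
  {3,5}:  v_{3} + v_{5} = v_{2} + 2·v_{6} — sig = ⟨2 | 1 2⟩
  {0,4}:  v_{0} + v_{4} = 2·v_{1} — sig = ⟨2 | 2⟩
  {1,3}:  v_{1} + v_{3} = 2·v_{4} — sig = ⟨2 | 2⟩
  {2,4}:  v_{2} + v_{4} = 2·v_{6} — sig = ⟨2 | 2⟩
  {5,6}:  v_{5} + v_{6} = 2·v_{2} — sig = ⟨2 | 2⟩
  {2,3}:  v_{2} + v_{3} = 3·v_{6} — sig = ⟨2 | 3⟩

so the primitive-relation signature multiset is
[⟨2 | 0⟩, ⟨2 | 1⟩, ⟨2 | 1⟩, ⟨2 | 1⟩, ⟨2 | 1⟩, ⟨2 | 1⟩, ⟨2 | 1 1⟩, ⟨2 | 1 1⟩, ⟨2 | 1 2⟩, ⟨2 | 2⟩, ⟨2 | 2⟩, ⟨2 | 2⟩, ⟨2 | 2⟩, ⟨2 | 3⟩]


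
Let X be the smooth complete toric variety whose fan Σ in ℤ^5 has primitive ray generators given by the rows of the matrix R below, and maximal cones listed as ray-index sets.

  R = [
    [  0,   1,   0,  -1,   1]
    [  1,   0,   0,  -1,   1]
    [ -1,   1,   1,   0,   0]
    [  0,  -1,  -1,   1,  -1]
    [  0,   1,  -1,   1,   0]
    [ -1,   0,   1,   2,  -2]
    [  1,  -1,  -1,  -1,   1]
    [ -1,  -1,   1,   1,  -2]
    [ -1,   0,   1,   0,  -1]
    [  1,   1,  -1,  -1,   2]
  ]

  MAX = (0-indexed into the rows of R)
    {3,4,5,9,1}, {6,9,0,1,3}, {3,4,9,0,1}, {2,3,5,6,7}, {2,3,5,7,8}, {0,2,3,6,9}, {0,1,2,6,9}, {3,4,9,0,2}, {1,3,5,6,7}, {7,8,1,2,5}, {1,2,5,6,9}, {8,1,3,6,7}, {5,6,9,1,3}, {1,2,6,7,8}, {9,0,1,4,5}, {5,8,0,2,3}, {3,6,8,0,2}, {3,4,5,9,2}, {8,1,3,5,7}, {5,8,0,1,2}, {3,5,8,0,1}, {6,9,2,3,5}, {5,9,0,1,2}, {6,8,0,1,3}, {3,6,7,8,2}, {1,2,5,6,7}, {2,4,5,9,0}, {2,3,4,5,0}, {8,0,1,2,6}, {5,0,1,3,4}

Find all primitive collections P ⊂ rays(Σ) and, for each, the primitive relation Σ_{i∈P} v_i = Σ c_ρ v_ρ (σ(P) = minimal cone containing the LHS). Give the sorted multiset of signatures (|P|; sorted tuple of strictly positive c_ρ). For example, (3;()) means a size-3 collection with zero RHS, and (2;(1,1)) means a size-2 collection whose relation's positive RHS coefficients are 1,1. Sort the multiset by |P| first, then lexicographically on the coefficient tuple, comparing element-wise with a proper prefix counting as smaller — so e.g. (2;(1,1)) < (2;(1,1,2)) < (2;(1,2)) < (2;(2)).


Δ(Σ) — 10 vertices, 11 min non-faces:

  • {7,9}:  v_{7} + v_{9} = 0  ⇒ sig = (2;())
  • {0,7}:  v_{0} + v_{7} = v_{8}  ⇒ sig = (2;(1))
  • {8,9}:  v_{8} + v_{9} = v_{0}  ⇒ sig = (2;(1))
  • {4,6}:  v_{4} + v_{6} = v_{3} + v_{9}  ⇒ sig = (2;(1,1))
  • {4,7}:  v_{4} + v_{7} = v_{0} + v_{3} + v_{5}  ⇒ sig = (2;(1,1,1))
  • {4,8}:  v_{4} + v_{8} = 2·v_{0} + v_{3} + v_{5}  ⇒ sig = (2;(1,1,2))
  • {0,5,6}:  v_{0} + v_{5} + v_{6} = 0  ⇒ sig = (3;())
  • {1,2,3}:  v_{1} + v_{2} + v_{3} = 0  ⇒ sig = (3;())
  • {5,6,8}:  v_{5} + v_{6} + v_{8} = v_{7}  ⇒ sig = (3;(1))
  • {1,2,4}:  v_{1} + v_{2} + v_{4} = v_{0} + v_{5} + v_{9}  ⇒ sig = (3;(1,1,1))
  • {0,3,5,9}:  v_{0} + v_{3} + v_{5} + v_{9} = v_{4}  ⇒ sig = (4;(1))

Signatures (|P|; sorted positive RHS coefficients), sorted:
    (2;())
    (2;(1))
    (2;(1))
    (2;(1,1))
    (2;(1,1,1))
    (2;(1,1,2))
    (3;())
    (3;())
    (3;(1))
    (3;(1,1,1))
    (4;(1))


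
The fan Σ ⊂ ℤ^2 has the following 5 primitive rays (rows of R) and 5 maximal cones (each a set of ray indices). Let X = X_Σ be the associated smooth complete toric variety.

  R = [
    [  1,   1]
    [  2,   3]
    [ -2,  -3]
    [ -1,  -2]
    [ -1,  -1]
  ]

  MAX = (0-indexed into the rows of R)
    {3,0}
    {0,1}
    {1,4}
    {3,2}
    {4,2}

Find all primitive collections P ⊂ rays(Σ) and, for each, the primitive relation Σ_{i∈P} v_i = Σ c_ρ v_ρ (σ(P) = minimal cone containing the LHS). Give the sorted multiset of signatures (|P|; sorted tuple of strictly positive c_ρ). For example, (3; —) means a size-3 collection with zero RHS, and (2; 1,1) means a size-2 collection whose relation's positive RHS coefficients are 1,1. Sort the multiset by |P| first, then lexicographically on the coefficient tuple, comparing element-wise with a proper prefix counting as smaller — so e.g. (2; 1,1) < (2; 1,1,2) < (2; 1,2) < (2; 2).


5 collections generate NE(X_Σ); each relation:

  {0,4}:  v_{0} + v_{4} = 0  →  sig = (2; —)
  {1,2}:  v_{1} + v_{2} = 0  →  sig = (2; —)
  {0,2}:  v_{0} + v_{2} = v_{3}  →  sig = (2; 1)
  {1,3}:  v_{1} + v_{3} = v_{0}  →  sig = (2; 1)
  {3,4}:  v_{3} + v_{4} = v_{2}  →  sig = (2; 1)

so the primitive-relation signature multiset is
{ (2; —) ×2,  (2; 1) ×3 }


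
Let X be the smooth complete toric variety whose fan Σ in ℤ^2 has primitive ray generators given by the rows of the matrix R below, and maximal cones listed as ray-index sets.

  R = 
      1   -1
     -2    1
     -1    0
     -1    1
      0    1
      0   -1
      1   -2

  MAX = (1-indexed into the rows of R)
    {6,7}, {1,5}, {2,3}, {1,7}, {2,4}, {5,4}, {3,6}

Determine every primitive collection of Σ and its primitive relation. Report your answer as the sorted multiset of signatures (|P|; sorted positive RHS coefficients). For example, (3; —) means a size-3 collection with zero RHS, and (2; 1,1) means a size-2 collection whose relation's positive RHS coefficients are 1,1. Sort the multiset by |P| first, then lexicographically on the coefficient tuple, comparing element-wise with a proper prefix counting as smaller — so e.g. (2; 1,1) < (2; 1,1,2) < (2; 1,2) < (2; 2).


14 collections generate NE(X_Σ); each relation:

  • {1,4}:  v_{1} + v_{4} = 0 — sig = (2; —)
  • {5,6}:  v_{5} + v_{6} = 0 — sig = (2; —)
  • {1,2}:  v_{1} + v_{2} = v_{3} — sig = (2; 1)
  • {1,3}:  v_{1} + v_{3} = v_{6} — sig = (2; 1)
  • {1,6}:  v_{1} + v_{6} = v_{7} — sig = (2; 1)
  • {3,4}:  v_{3} + v_{4} = v_{2} — sig = (2; 1)
  • {3,5}:  v_{3} + v_{5} = v_{4} — sig = (2; 1)
  • {4,6}:  v_{4} + v_{6} = v_{3} — sig = (2; 1)
  • {4,7}:  v_{4} + v_{7} = v_{6} — sig = (2; 1)
  • {5,7}:  v_{5} + v_{7} = v_{1} — sig = (2; 1)
  • {2,7}:  v_{2} + v_{7} = v_{3} + v_{6} — sig = (2; 1,1)
  • {2,5}:  v_{2} + v_{5} = 2·v_{4} — sig = (2; 2)
  • {2,6}:  v_{2} + v_{6} = 2·v_{3} — sig = (2; 2)
  • {3,7}:  v_{3} + v_{7} = 2·v_{6} — sig = (2; 2)

so the primitive-relation signature multiset is
    (2; —)
    (2; —)
    (2; 1)
    (2; 1)
    (2; 1)
    (2; 1)
    (2; 1)
    (2; 1)
    (2; 1)
    (2; 1)
    (2; 1,1)
    (2; 2)
    (2; 2)
    (2; 2)


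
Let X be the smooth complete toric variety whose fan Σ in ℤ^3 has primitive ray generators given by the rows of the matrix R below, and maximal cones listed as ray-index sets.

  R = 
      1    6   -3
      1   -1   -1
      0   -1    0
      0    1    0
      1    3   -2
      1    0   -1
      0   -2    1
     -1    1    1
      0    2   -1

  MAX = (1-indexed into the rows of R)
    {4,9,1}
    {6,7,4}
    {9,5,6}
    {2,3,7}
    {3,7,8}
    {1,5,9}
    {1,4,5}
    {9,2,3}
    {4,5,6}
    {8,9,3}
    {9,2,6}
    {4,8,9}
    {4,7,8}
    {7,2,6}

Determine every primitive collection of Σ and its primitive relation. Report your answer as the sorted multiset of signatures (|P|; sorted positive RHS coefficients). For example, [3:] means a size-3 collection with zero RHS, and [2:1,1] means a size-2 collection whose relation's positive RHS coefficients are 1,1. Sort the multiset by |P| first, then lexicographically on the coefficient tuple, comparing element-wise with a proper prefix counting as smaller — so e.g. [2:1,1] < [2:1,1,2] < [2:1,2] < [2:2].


17 minimal non-faces of Δ(Σ) (on 9 rays):

  P = {2,8}:  v_{2} + v_{8} = 0 ; sig = [2:]
  P = {3,4}:  v_{3} + v_{4} = 0 ; sig = [2:]
  P = {7,9}:  v_{7} + v_{9} = 0 ; sig = [2:]
  P = {2,4}:  v_{2} + v_{4} = v_{6} ; sig = [2:1]
  P = {3,6}:  v_{3} + v_{6} = v_{2} ; sig = [2:1]
  P = {6,8}:  v_{6} + v_{8} = v_{4} ; sig = [2:1]
  P = {1,3}:  v_{1} + v_{3} = v_{5} + v_{9} ; sig = [2:1,1]
  P = {1,7}:  v_{1} + v_{7} = v_{4} + v_{5} ; sig = [2:1,1]
  P = {3,5}:  v_{3} + v_{5} = v_{6} + v_{9} ; sig = [2:1,1]
  P = {5,7}:  v_{5} + v_{7} = v_{4} + v_{6} ; sig = [2:1,1]
  P = {1,2}:  v_{1} + v_{2} = v_{5} + v_{6} + v_{9} ; sig = [2:1,1,1]
  P = {2,5}:  v_{2} + v_{5} = 2·v_{6} + v_{9} ; sig = [2:1,2]
  P = {5,8}:  v_{5} + v_{8} = 2·v_{4} + v_{9} ; sig = [2:1,2]
  P = {1,6}:  v_{1} + v_{6} = 2·v_{5} ; sig = [2:2]
  P = {1,8}:  v_{1} + v_{8} = 3·v_{4} + 2·v_{9} ; sig = [2:2,3]
  P = {4,5,9}:  v_{4} + v_{5} + v_{9} = v_{1} ; sig = [3:1]
  P = {4,6,9}:  v_{4} + v_{6} + v_{9} = v_{5} ; sig = [3:1]

Hence PRS(X_Σ) =
[[2:], [2:], [2:], [2:1], [2:1], [2:1], [2:1,1], [2:1,1], [2:1,1], [2:1,1], [2:1,1,1], [2:1,2], [2:1,2], [2:2], [2:2,3], [3:1], [3:1]]


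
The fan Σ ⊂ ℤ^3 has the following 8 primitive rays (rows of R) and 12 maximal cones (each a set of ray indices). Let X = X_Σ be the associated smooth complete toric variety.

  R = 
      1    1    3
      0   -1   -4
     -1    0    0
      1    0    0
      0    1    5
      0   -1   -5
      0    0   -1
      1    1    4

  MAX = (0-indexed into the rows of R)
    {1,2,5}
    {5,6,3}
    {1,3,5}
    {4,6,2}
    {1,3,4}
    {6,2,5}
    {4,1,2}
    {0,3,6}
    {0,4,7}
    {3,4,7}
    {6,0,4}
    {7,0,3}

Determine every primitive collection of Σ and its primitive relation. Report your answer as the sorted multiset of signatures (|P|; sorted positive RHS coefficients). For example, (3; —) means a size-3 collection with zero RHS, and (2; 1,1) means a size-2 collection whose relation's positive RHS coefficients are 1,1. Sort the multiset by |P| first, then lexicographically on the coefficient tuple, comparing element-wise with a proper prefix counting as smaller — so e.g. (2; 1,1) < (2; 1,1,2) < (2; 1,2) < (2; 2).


|primitive collections| = 12. Relations:

  P = {2,3}:  v_{2} + v_{3} = 0 — sig = (2; —)
  P = {4,5}:  v_{4} + v_{5} = 0 — sig = (2; —)
  P = {1,6}:  v_{1} + v_{6} = v_{5} — sig = (2; 1)
  P = {1,7}:  v_{1} + v_{7} = v_{3} — sig = (2; 1)
  P = {6,7}:  v_{6} + v_{7} = v_{0} — sig = (2; 1)
  P = {0,1}:  v_{0} + v_{1} = v_{3} + v_{6} — sig = (2; 1,1)
  P = {2,7}:  v_{2} + v_{7} = v_{4} + v_{6} — sig = (2; 1,1)
  P = {5,7}:  v_{5} + v_{7} = v_{3} + v_{6} — sig = (2; 1,1)
  P = {0,2}:  v_{0} + v_{2} = v_{4} + 2·v_{6} — sig = (2; 1,2)
  P = {0,5}:  v_{0} + v_{5} = v_{3} + 2·v_{6} — sig = (2; 1,2)
  P = {3,4,6}:  v_{3} + v_{4} + v_{6} = v_{7} — sig = (3; 1)
  P = {0,3,4}:  v_{0} + v_{3} + v_{4} = 2·v_{7} — sig = (3; 2)

so the primitive-relation signature multiset is
[(2; —), (2; —), (2; 1), (2; 1), (2; 1), (2; 1,1), (2; 1,1), (2; 1,1), (2; 1,2), (2; 1,2), (3; 1), (3; 2)]


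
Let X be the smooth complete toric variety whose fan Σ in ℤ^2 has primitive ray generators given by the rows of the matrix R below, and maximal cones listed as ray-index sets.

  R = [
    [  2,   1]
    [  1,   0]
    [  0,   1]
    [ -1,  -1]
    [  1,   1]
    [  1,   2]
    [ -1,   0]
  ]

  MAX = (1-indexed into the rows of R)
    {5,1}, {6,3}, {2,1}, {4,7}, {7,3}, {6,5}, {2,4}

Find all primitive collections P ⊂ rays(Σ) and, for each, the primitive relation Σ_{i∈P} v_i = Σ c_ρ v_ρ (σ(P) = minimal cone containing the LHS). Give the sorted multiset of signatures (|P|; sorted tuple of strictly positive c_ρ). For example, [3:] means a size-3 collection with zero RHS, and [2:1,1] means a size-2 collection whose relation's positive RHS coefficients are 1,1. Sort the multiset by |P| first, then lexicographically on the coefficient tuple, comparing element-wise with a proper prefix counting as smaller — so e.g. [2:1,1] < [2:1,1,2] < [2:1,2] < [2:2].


14 minimal non-faces of Δ(Σ) (on 7 rays):

  • {2,7}:  v_{2} + v_{7} = 0  ⟹  sig = [2:]
  • {4,5}:  v_{4} + v_{5} = 0  ⟹  sig = [2:]
  • {1,4}:  v_{1} + v_{4} = v_{2}  ⟹  sig = [2:1]
  • {1,7}:  v_{1} + v_{7} = v_{5}  ⟹  sig = [2:1]
  • {2,3}:  v_{2} + v_{3} = v_{5}  ⟹  sig = [2:1]
  • {2,5}:  v_{2} + v_{5} = v_{1}  ⟹  sig = [2:1]
  • {3,4}:  v_{3} + v_{4} = v_{7}  ⟹  sig = [2:1]
  • {3,5}:  v_{3} + v_{5} = v_{6}  ⟹  sig = [2:1]
  • {4,6}:  v_{4} + v_{6} = v_{3}  ⟹  sig = [2:1]
  • {5,7}:  v_{5} + v_{7} = v_{3}  ⟹  sig = [2:1]
  • {1,3}:  v_{1} + v_{3} = 2·v_{5}  ⟹  sig = [2:2]
  • {2,6}:  v_{2} + v_{6} = 2·v_{5}  ⟹  sig = [2:2]
  • {6,7}:  v_{6} + v_{7} = 2·v_{3}  ⟹  sig = [2:2]
  • {1,6}:  v_{1} + v_{6} = 3·v_{5}  ⟹  sig = [2:3]

Signatures (|P|; sorted positive RHS coefficients), sorted:
    [2:]
    [2:]
    [2:1]
    [2:1]
    [2:1]
    [2:1]
    [2:1]
    [2:1]
    [2:1]
    [2:1]
    [2:2]
    [2:2]
    [2:2]
    [2:3]


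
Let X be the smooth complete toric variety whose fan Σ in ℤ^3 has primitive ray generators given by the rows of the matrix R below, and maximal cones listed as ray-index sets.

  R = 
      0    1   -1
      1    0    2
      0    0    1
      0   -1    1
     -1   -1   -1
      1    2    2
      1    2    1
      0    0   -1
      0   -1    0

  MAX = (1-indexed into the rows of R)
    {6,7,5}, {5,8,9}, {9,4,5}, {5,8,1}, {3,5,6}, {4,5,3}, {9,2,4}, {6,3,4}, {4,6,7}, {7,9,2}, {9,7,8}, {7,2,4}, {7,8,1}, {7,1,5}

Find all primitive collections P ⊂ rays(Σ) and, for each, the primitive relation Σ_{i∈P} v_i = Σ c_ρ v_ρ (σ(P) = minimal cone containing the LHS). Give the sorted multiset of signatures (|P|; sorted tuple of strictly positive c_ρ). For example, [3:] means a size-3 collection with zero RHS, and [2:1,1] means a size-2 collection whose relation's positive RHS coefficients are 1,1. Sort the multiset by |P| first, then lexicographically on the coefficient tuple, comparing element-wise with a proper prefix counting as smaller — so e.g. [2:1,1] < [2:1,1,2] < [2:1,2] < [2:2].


Σ has 20 primitive collections:

  • {1,4}:  v_{1} + v_{4} = 0 ; sig = [2:]
  • {3,8}:  v_{3} + v_{8} = 0 ; sig = [2:]
  • {1,9}:  v_{1} + v_{9} = v_{8} ; sig = [2:1]
  • {2,5}:  v_{2} + v_{5} = v_{4} ; sig = [2:1]
  • {3,7}:  v_{3} + v_{7} = v_{6} ; sig = [2:1]
  • {3,9}:  v_{3} + v_{9} = v_{4} ; sig = [2:1]
  • {4,8}:  v_{4} + v_{8} = v_{9} ; sig = [2:1]
  • {6,8}:  v_{6} + v_{8} = v_{7} ; sig = [2:1]
  • {1,2}:  v_{1} + v_{2} = v_{7} + v_{9} ; sig = [2:1,1]
  • {1,3}:  v_{1} + v_{3} = v_{5} + v_{7} ; sig = [2:1,1]
  • {6,9}:  v_{6} + v_{9} = v_{4} + v_{7} ; sig = [2:1,1]
  • {1,6}:  v_{1} + v_{6} = v_{5} + 2·v_{7} ; sig = [2:1,2]
  • {2,3}:  v_{2} + v_{3} = 2·v_{4} + v_{7} ; sig = [2:1,2]
  • {2,8}:  v_{2} + v_{8} = v_{7} + 2·v_{9} ; sig = [2:1,2]
  • {2,6}:  v_{2} + v_{6} = 2·v_{4} + 2·v_{7} ; sig = [2:2,2]
  • {5,7,9}:  v_{5} + v_{7} + v_{9} = 0 ; sig = [3:]
  • {4,5,7}:  v_{4} + v_{5} + v_{7} = v_{3} ; sig = [3:1]
  • {4,7,9}:  v_{4} + v_{7} + v_{9} = v_{2} ; sig = [3:1]
  • {5,7,8}:  v_{5} + v_{7} + v_{8} = v_{1} ; sig = [3:1]
  • {4,5,6}:  v_{4} + v_{5} + v_{6} = 2·v_{3} ; sig = [3:2]

Signatures (|P|; sorted positive RHS coefficients), sorted:
{ [2:] ×2,  [2:1] ×6,  [2:1,1] ×3,  [2:1,2] ×3,  [2:2,2],  [3:],  [3:1] ×3,  [3:2] }


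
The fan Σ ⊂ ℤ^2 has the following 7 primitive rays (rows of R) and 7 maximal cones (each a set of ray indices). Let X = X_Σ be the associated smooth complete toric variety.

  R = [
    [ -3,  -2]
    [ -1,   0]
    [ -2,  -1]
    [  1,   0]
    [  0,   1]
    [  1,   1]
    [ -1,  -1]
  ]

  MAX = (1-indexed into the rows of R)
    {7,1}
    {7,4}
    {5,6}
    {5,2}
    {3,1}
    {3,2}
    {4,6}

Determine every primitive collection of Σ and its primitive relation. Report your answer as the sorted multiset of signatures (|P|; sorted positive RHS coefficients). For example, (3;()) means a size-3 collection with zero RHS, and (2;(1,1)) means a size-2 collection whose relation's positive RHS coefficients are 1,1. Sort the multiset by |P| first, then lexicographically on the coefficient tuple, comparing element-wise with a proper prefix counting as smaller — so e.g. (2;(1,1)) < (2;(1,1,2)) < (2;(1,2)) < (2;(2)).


Δ(Σ) — 7 vertices, 14 min non-faces:

  P={2,4}:  v_{2} + v_{4} = 0 ; sig = (2;())
  P={6,7}:  v_{6} + v_{7} = 0 ; sig = (2;())
  P={1,6}:  v_{1} + v_{6} = v_{3} ; sig = (2;(1))
  P={2,6}:  v_{2} + v_{6} = v_{5} ; sig = (2;(1))
  P={2,7}:  v_{2} + v_{7} = v_{3} ; sig = (2;(1))
  P={3,4}:  v_{3} + v_{4} = v_{7} ; sig = (2;(1))
  P={3,6}:  v_{3} + v_{6} = v_{2} ; sig = (2;(1))
  P={3,7}:  v_{3} + v_{7} = v_{1} ; sig = (2;(1))
  P={4,5}:  v_{4} + v_{5} = v_{6} ; sig = (2;(1))
  P={5,7}:  v_{5} + v_{7} = v_{2} ; sig = (2;(1))
  P={1,5}:  v_{1} + v_{5} = v_{2} + v_{3} ; sig = (2;(1,1))
  P={1,2}:  v_{1} + v_{2} = 2·v_{3} ; sig = (2;(2))
  P={1,4}:  v_{1} + v_{4} = 2·v_{7} ; sig = (2;(2))
  P={3,5}:  v_{3} + v_{5} = 2·v_{2} ; sig = (2;(2))

Hence PRS(X_Σ) =
{ (2;()) ×2,  (2;(1)) ×8,  (2;(1,1)),  (2;(2)) ×3 }


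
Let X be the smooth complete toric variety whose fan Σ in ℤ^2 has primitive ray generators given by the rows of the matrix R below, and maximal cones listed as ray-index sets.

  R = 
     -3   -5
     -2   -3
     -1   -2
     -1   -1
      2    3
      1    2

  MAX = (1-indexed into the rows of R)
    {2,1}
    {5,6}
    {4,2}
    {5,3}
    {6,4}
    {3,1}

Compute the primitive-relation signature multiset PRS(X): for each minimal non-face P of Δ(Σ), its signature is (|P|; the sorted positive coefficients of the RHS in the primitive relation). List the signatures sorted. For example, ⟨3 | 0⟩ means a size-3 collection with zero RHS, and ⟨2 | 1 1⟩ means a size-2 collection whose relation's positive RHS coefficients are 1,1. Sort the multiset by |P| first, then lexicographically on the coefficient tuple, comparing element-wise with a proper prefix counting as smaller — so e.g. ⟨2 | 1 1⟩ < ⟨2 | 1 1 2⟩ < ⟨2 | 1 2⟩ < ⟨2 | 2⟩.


9 collections generate NE(X_Σ); each relation:

  P={2,5}:  v_{2} + v_{5} = 0 ; sig = ⟨2 | 0⟩
  P={3,6}:  v_{3} + v_{6} = 0 ; sig = ⟨2 | 0⟩
  P={1,5}:  v_{1} + v_{5} = v_{3} ; sig = ⟨2 | 1⟩
  P={1,6}:  v_{1} + v_{6} = v_{2} ; sig = ⟨2 | 1⟩
  P={2,3}:  v_{2} + v_{3} = v_{1} ; sig = ⟨2 | 1⟩
  P={2,6}:  v_{2} + v_{6} = v_{4} ; sig = ⟨2 | 1⟩
  P={3,4}:  v_{3} + v_{4} = v_{2} ; sig = ⟨2 | 1⟩
  P={4,5}:  v_{4} + v_{5} = v_{6} ; sig = ⟨2 | 1⟩
  P={1,4}:  v_{1} + v_{4} = 2·v_{2} ; sig = ⟨2 | 2⟩

Sorted signature multiset PRS(X):
{ ⟨2 | 0⟩ ×2,  ⟨2 | 1⟩ ×6,  ⟨2 | 2⟩ }


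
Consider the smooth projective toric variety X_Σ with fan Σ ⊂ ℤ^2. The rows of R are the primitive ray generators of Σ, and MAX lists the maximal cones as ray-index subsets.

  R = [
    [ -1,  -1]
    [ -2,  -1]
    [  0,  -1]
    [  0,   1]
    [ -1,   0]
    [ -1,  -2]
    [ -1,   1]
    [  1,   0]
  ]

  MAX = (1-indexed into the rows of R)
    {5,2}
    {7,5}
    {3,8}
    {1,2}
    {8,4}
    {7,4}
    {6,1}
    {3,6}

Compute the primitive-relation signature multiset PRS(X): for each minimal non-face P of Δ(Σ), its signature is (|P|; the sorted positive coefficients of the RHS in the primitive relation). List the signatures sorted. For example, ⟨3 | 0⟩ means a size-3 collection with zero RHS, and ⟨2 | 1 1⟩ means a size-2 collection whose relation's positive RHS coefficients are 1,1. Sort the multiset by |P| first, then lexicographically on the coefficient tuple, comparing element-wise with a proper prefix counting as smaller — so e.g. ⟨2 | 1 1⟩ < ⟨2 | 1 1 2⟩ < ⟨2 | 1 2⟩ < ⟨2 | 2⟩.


The 20 primitive collections of Σ (r=8, n=2):

  {3,4}:  v_{3} + v_{4} = 0  →  sig = ⟨2 | 0⟩
  {5,8}:  v_{5} + v_{8} = 0  →  sig = ⟨2 | 0⟩
  {1,3}:  v_{1} + v_{3} = v_{6}  →  sig = ⟨2 | 1⟩
  {1,4}:  v_{1} + v_{4} = v_{5}  →  sig = ⟨2 | 1⟩
  {1,5}:  v_{1} + v_{5} = v_{2}  →  sig = ⟨2 | 1⟩
  {1,8}:  v_{1} + v_{8} = v_{3}  →  sig = ⟨2 | 1⟩
  {2,8}:  v_{2} + v_{8} = v_{1}  →  sig = ⟨2 | 1⟩
  {3,5}:  v_{3} + v_{5} = v_{1}  →  sig = ⟨2 | 1⟩
  {3,7}:  v_{3} + v_{7} = v_{5}  →  sig = ⟨2 | 1⟩
  {4,5}:  v_{4} + v_{5} = v_{7}  →  sig = ⟨2 | 1⟩
  {4,6}:  v_{4} + v_{6} = v_{1}  →  sig = ⟨2 | 1⟩
  {6,7}:  v_{6} + v_{7} = v_{2}  →  sig = ⟨2 | 1⟩
  {7,8}:  v_{7} + v_{8} = v_{4}  →  sig = ⟨2 | 1⟩
  {1,7}:  v_{1} + v_{7} = 2·v_{5}  →  sig = ⟨2 | 2⟩
  {2,3}:  v_{2} + v_{3} = 2·v_{1}  →  sig = ⟨2 | 2⟩
  {2,4}:  v_{2} + v_{4} = 2·v_{5}  →  sig = ⟨2 | 2⟩
  {5,6}:  v_{5} + v_{6} = 2·v_{1}  →  sig = ⟨2 | 2⟩
  {6,8}:  v_{6} + v_{8} = 2·v_{3}  →  sig = ⟨2 | 2⟩
  {2,6}:  v_{2} + v_{6} = 3·v_{1}  →  sig = ⟨2 | 3⟩
  {2,7}:  v_{2} + v_{7} = 3·v_{5}  →  sig = ⟨2 | 3⟩

Sorted signature multiset PRS(X):
    |P|=2: 20 collections, coeffs (), (), (1), (1), (1), (1), (1), (1), (1), (1), (1), (1), (1), (2), (2), (2), (2), (2), (3), (3)


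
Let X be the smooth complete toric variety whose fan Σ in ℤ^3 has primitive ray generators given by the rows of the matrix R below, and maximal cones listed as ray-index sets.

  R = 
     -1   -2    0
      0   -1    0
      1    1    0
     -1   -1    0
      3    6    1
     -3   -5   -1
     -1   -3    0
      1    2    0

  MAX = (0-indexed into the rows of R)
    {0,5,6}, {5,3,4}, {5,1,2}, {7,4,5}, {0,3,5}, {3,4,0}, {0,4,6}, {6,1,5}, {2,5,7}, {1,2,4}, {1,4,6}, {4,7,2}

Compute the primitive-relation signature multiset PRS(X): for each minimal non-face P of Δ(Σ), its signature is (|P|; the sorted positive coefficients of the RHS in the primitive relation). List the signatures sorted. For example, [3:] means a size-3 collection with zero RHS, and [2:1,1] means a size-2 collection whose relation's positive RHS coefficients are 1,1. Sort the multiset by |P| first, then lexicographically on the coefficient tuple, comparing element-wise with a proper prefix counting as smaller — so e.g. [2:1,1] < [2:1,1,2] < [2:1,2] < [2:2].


Δ(Σ) — 8 vertices, 14 min non-faces:

  • {0,7}:  v_{0} + v_{7} = 0  ⇒ sig = [2:]
  • {2,3}:  v_{2} + v_{3} = 0  ⇒ sig = [2:]
  • {0,1}:  v_{0} + v_{1} = v_{6}  ⇒ sig = [2:1]
  • {0,2}:  v_{0} + v_{2} = v_{1}  ⇒ sig = [2:1]
  • {1,3}:  v_{1} + v_{3} = v_{0}  ⇒ sig = [2:1]
  • {1,7}:  v_{1} + v_{7} = v_{2}  ⇒ sig = [2:1]
  • {6,7}:  v_{6} + v_{7} = v_{1}  ⇒ sig = [2:1]
  • {3,7}:  v_{3} + v_{7} = v_{4} + v_{5}  ⇒ sig = [2:1,1]
  • {2,6}:  v_{2} + v_{6} = 2·v_{1}  ⇒ sig = [2:2]
  • {3,6}:  v_{3} + v_{6} = 2·v_{0}  ⇒ sig = [2:2]
  • {1,4,5}:  v_{1} + v_{4} + v_{5} = 0  ⇒ sig = [3:]
  • {0,4,5}:  v_{0} + v_{4} + v_{5} = v_{3}  ⇒ sig = [3:1]
  • {2,4,5}:  v_{2} + v_{4} + v_{5} = v_{7}  ⇒ sig = [3:1]
  • {4,5,6}:  v_{4} + v_{5} + v_{6} = v_{0}  ⇒ sig = [3:1]

Signatures (|P|; sorted positive RHS coefficients), sorted:
{ [2:] ×2,  [2:1] ×5,  [2:1,1],  [2:2] ×2,  [3:],  [3:1] ×3 }


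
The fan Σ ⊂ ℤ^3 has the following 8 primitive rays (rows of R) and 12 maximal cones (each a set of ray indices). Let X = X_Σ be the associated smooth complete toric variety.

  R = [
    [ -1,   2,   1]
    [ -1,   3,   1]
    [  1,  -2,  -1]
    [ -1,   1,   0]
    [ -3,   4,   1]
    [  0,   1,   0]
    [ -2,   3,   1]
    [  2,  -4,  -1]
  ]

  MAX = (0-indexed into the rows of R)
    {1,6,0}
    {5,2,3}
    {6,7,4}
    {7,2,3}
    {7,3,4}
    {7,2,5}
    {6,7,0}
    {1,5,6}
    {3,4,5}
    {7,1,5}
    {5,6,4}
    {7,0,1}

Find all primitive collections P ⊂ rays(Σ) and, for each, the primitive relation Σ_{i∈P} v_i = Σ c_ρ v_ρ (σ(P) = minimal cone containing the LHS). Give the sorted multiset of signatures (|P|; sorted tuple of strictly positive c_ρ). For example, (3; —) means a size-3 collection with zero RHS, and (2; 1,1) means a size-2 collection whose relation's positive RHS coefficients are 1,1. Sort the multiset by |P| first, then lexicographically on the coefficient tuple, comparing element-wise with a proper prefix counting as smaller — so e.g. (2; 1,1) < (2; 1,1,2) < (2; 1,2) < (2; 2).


Primitive collections (14):

  • {0,2}:  v_{0} + v_{2} = 0 — sig = (2; —)
  • {0,3}:  v_{0} + v_{3} = v_{6} — sig = (2; 1)
  • {0,5}:  v_{0} + v_{5} = v_{1} — sig = (2; 1)
  • {1,2}:  v_{1} + v_{2} = v_{5} — sig = (2; 1)
  • {2,6}:  v_{2} + v_{6} = v_{3} — sig = (2; 1)
  • {3,6}:  v_{3} + v_{6} = v_{4} — sig = (2; 1)
  • {1,3}:  v_{1} + v_{3} = v_{5} + v_{6} — sig = (2; 1,1)
  • {1,4}:  v_{1} + v_{4} = v_{5} + 2·v_{6} — sig = (2; 1,2)
  • {0,4}:  v_{0} + v_{4} = 2·v_{6} — sig = (2; 2)
  • {2,4}:  v_{2} + v_{4} = 2·v_{3} — sig = (2; 2)
  • {5,6,7}:  v_{5} + v_{6} + v_{7} = 0 — sig = (3; —)
  • {1,6,7}:  v_{1} + v_{6} + v_{7} = v_{0} — sig = (3; 1)
  • {3,5,7}:  v_{3} + v_{5} + v_{7} = v_{2} — sig = (3; 1)
  • {4,5,7}:  v_{4} + v_{5} + v_{7} = v_{3} — sig = (3; 1)

so the primitive-relation signature multiset is
[(2; —), (2; 1), (2; 1), (2; 1), (2; 1), (2; 1), (2; 1,1), (2; 1,2), (2; 2), (2; 2), (3; —), (3; 1), (3; 1), (3; 1)]


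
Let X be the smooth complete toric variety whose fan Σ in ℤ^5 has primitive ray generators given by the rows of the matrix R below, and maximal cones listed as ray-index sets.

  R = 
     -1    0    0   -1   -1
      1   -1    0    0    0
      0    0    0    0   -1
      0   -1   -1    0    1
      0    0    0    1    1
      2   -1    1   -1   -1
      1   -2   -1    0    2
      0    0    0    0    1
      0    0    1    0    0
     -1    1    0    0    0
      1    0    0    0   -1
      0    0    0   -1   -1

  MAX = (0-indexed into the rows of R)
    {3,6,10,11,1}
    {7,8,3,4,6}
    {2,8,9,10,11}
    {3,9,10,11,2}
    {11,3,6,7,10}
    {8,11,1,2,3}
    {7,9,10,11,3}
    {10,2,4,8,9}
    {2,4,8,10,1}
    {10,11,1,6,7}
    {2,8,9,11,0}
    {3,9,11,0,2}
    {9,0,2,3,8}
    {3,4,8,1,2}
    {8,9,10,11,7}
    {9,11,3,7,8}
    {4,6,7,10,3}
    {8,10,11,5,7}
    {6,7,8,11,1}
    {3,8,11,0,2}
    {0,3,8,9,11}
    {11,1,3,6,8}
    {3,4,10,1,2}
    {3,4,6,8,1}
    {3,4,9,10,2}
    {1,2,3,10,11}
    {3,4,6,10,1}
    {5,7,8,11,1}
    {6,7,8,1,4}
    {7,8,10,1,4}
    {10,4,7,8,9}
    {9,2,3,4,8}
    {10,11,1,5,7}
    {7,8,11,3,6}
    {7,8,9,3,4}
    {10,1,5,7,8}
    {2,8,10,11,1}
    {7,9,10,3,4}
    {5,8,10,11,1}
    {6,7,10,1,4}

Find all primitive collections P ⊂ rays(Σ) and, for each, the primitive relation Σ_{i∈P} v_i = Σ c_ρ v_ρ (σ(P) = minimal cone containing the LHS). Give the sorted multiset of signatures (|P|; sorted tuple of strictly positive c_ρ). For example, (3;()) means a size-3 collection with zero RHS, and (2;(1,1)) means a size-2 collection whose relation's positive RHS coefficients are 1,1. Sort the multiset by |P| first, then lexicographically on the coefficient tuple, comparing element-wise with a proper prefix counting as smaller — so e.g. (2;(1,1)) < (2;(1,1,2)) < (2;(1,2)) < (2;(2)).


The 21 primitive collections of Σ (r=12, n=5):

  P = {1,9}:  v_{1} + v_{9} = 0  ⟹  sig = (2;())
  P = {2,7}:  v_{2} + v_{7} = 0  ⟹  sig = (2;())
  P = {4,11}:  v_{4} + v_{11} = 0  ⟹  sig = (2;())
  P = {0,10}:  v_{0} + v_{10} = v_{2} + v_{11}  ⟹  sig = (2;(1,1))
  P = {2,6}:  v_{2} + v_{6} = v_{1} + v_{3}  ⟹  sig = (2;(1,1))
  P = {6,9}:  v_{6} + v_{9} = v_{3} + v_{7}  ⟹  sig = (2;(1,1))
  P = {0,1}:  v_{0} + v_{1} = v_{2} + v_{3} + v_{8} + v_{11}  ⟹  sig = (2;(1,1,1,1))
  P = {0,4}:  v_{0} + v_{4} = v_{2} + v_{3} + v_{8} + v_{9}  ⟹  sig = (2;(1,1,1,1))
  P = {0,7}:  v_{0} + v_{7} = v_{3} + v_{8} + v_{9} + v_{11}  ⟹  sig = (2;(1,1,1,1))
  P = {2,5}:  v_{2} + v_{5} = v_{1} + v_{8} + v_{10} + v_{11}  ⟹  sig = (2;(1,1,1,1))
  P = {4,5}:  v_{4} + v_{5} = v_{1} + v_{7} + v_{8} + v_{10}  ⟹  sig = (2;(1,1,1,1))
  P = {5,9}:  v_{5} + v_{9} = v_{7} + v_{8} + v_{10} + v_{11}  ⟹  sig = (2;(1,1,1,1))
  P = {0,5}:  v_{0} + v_{5} = v_{1} + v_{8} + 2·v_{11}  ⟹  sig = (2;(1,1,2))
  P = {0,6}:  v_{0} + v_{6} = 2·v_{3} + v_{8} + v_{11}  ⟹  sig = (2;(1,1,2))
  P = {3,5}:  v_{3} + v_{5} = 2·v_{1} + v_{7} + v_{11}  ⟹  sig = (2;(1,1,2))
  P = {5,6}:  v_{5} + v_{6} = 3·v_{1} + 2·v_{7} + v_{11}  ⟹  sig = (2;(1,2,3))
  P = {1,3,7}:  v_{1} + v_{3} + v_{7} = v_{6}  ⟹  sig = (3;(1))
  P = {3,8,10}:  v_{3} + v_{8} + v_{10} = v_{1}  ⟹  sig = (3;(1))
  P = {6,8,10}:  v_{6} + v_{8} + v_{10} = 2·v_{1} + v_{7}  ⟹  sig = (3;(1,2))
  P = {1,7,8,10,11}:  v_{1} + v_{7} + v_{8} + v_{10} + v_{11} = v_{5}  ⟹  sig = (5;(1))
  P = {2,3,8,9,11}:  v_{2} + v_{3} + v_{8} + v_{9} + v_{11} = v_{0}  ⟹  sig = (5;(1))

Signatures (|P|; sorted positive RHS coefficients), sorted:
    |P|=2: 16 collections, coeffs (), (), (), (1,1), (1,1), (1,1), (1,1,1,1), (1,1,1,1), (1,1,1,1), (1,1,1,1), (1,1,1,1), (1,1,1,1), (1,1,2), (1,1,2), (1,1,2), (1,2,3)
    |P|=3: 3 collections, coeffs (1), (1), (1,2)
    |P|=5: 2 collections, coeffs (1), (1)
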